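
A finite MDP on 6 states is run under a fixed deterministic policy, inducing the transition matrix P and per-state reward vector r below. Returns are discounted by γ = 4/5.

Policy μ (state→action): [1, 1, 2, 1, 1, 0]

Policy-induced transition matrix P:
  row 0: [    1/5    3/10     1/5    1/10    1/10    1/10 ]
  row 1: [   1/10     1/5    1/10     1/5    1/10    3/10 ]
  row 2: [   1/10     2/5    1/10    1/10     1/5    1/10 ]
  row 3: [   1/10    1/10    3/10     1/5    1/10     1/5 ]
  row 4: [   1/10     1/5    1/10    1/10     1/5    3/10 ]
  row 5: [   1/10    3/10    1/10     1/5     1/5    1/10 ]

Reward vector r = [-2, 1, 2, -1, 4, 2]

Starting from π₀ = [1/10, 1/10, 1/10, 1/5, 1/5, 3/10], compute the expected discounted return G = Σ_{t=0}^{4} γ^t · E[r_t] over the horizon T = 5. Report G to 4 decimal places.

G = 3.9976

t=0: π = [0.1000, 0.1000, 0.1000, 0.2000, 0.2000, 0.3000], E[r] = 1.3000, γ^t·E[r] = 1.300000, running G = 1.300000
t=1: π = [0.1100, 0.2400, 0.1500, 0.1600, 0.1600, 0.1800], E[r] = 1.1600, γ^t·E[r] = 0.928000, running G = 2.228000
t=2: π = [0.1110, 0.2430, 0.1430, 0.1580, 0.1490, 0.1960], E[r] = 1.1370, γ^t·E[r] = 0.727680, running G = 2.955680
t=3: π = [0.1111, 0.2435, 0.1427, 0.1597, 0.1488, 0.1942], E[r] = 1.1306, γ^t·E[r] = 0.578867, running G = 3.534547
t=4: π = [0.1111, 0.2431, 0.1431, 0.1597, 0.1486, 0.1944], E[r] = 1.1304, γ^t·E[r] = 0.463004, running G = 3.997551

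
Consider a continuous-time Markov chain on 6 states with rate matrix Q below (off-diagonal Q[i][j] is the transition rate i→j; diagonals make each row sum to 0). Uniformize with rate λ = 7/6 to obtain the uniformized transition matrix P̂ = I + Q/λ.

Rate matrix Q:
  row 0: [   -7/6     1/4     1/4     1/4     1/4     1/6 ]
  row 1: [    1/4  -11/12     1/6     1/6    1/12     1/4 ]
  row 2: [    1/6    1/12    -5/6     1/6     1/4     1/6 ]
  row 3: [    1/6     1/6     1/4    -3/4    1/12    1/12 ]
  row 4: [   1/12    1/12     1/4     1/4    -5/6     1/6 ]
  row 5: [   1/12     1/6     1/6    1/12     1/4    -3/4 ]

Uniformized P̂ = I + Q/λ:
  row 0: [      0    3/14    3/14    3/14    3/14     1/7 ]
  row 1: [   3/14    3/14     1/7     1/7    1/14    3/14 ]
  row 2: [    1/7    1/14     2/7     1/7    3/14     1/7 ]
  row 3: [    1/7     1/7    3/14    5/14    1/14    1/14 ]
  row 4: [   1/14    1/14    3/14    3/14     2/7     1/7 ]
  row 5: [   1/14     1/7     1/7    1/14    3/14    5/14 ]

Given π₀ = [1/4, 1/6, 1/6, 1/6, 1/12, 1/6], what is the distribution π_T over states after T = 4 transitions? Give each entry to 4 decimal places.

π = [0.1110, 0.1326, 0.2069, 0.1921, 0.1807, 0.1766]

t=0: π = [0.2500, 0.1667, 0.1667, 0.1667, 0.0833, 0.1667]
t=1: π = [0.1012, 0.1548, 0.2024, 0.1905, 0.1726, 0.1786]
t=2: π = [0.1144, 0.1344, 0.2049, 0.1905, 0.1773, 0.1786]
t=3: π = [0.1107, 0.1333, 0.2066, 0.1918, 0.1805, 0.1771]
t=4: π = [0.1110, 0.1326, 0.2069, 0.1921, 0.1807, 0.1766]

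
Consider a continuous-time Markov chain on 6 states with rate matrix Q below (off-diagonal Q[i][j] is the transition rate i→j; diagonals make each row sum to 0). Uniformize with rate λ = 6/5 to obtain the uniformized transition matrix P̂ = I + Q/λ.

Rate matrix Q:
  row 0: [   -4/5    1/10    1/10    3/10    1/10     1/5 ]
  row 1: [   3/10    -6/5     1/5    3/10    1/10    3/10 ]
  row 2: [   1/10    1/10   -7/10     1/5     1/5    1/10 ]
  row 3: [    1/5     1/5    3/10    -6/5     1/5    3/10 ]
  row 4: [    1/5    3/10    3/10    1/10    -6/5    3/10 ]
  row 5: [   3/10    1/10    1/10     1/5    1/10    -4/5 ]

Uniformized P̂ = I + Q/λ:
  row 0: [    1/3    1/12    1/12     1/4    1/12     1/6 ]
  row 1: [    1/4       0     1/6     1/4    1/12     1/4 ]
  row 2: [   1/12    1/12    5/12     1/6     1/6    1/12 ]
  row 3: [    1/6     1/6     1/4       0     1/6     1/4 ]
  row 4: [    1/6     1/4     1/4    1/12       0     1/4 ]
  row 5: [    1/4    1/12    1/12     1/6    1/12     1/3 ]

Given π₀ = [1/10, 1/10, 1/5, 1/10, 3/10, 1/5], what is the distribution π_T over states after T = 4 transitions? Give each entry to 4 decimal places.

t=0: π = [0.1000, 0.1000, 0.2000, 0.1000, 0.3000, 0.2000]
t=1: π = [0.1917, 0.1333, 0.2250, 0.1417, 0.0833, 0.2250]
t=2: π = [0.2097, 0.0979, 0.2069, 0.1632, 0.1069, 0.2153]
t=3: π = [0.2105, 0.1066, 0.2055, 0.1562, 0.1053, 0.2160]
t=4: π = [0.2115, 0.1050, 0.2043, 0.1583, 0.1047, 0.2162]

π = [0.2115, 0.1050, 0.2043, 0.1583, 0.1047, 0.2162]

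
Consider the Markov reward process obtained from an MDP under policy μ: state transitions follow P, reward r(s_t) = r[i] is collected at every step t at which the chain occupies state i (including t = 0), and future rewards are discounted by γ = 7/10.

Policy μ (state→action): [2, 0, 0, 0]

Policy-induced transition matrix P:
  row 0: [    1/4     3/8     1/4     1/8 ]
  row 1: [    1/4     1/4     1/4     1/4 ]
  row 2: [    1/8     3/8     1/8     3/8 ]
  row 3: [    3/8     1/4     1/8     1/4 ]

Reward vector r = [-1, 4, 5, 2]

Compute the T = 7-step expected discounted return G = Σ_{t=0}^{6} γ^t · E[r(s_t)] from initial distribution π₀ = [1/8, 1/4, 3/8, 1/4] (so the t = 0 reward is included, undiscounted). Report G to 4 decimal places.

G = 8.2405

t=0: π = [0.1250, 0.2500, 0.3750, 0.2500], E[r] = 3.2500, γ^t·E[r] = 3.250000, running G = 3.250000
t=1: π = [0.2344, 0.3125, 0.1719, 0.2813], E[r] = 2.4375, γ^t·E[r] = 1.706250, running G = 4.956250
t=2: π = [0.2637, 0.3008, 0.1934, 0.2422], E[r] = 2.3906, γ^t·E[r] = 1.171406, running G = 6.127656
t=3: π = [0.2561, 0.3071, 0.1956, 0.2412], E[r] = 2.4326, γ^t·E[r] = 0.834388, running G = 6.962044
t=4: π = [0.2557, 0.3065, 0.1954, 0.2424], E[r] = 2.4320, γ^t·E[r] = 0.583925, running G = 7.545969
t=5: π = [0.2559, 0.3064, 0.1953, 0.2425], E[r] = 2.4310, γ^t·E[r] = 0.408570, running G = 7.954539
t=6: π = [0.2559, 0.3064, 0.1953, 0.2424], E[r] = 2.4309, γ^t·E[r] = 0.285998, running G = 8.240537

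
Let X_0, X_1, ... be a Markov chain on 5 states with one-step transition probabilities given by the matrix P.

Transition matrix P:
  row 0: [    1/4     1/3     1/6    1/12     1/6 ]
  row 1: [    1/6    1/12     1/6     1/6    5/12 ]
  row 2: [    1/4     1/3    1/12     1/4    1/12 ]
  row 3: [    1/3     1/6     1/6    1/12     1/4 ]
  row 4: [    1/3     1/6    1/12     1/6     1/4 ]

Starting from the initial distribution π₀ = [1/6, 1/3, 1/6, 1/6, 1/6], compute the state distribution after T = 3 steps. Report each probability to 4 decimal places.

t=0: π = [0.1667, 0.3333, 0.1667, 0.1667, 0.1667]
t=1: π = [0.2500, 0.1944, 0.1389, 0.1528, 0.2639]
t=2: π = [0.2685, 0.2153, 0.1331, 0.1447, 0.2384]
t=3: π = [0.2640, 0.2157, 0.1357, 0.1433, 0.2413]

π = [0.2640, 0.2157, 0.1357, 0.1433, 0.2413]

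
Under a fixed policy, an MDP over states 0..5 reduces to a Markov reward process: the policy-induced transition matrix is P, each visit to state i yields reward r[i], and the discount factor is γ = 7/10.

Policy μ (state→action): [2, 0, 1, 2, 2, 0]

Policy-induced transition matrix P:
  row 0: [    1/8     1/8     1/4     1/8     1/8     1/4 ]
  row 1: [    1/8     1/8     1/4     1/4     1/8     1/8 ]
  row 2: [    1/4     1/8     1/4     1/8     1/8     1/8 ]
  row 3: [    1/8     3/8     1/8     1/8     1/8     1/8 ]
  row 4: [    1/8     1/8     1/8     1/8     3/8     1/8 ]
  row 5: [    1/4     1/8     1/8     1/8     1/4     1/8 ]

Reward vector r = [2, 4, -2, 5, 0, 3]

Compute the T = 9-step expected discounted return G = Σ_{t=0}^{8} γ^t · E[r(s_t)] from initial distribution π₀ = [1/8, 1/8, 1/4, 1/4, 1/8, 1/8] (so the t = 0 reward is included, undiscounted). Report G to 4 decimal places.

t=0: π = [0.1250, 0.1250, 0.2500, 0.2500, 0.1250, 0.1250], E[r] = 1.8750, γ^t·E[r] = 1.875000, running G = 1.875000
t=1: π = [0.1719, 0.1875, 0.1875, 0.1406, 0.1719, 0.1406], E[r] = 1.8438, γ^t·E[r] = 1.290625, running G = 3.165625
t=2: π = [0.1660, 0.1602, 0.1934, 0.1484, 0.1855, 0.1465], E[r] = 1.7676, γ^t·E[r] = 0.866113, running G = 4.031738
t=3: π = [0.1675, 0.1621, 0.1899, 0.1450, 0.1897, 0.1458], E[r] = 1.7659, γ^t·E[r] = 0.605693, running G = 4.637431
t=4: π = [0.1670, 0.1613, 0.1899, 0.1453, 0.1906, 0.1459], E[r] = 1.7632, γ^t·E[r] = 0.423340, running G = 5.060772
t=5: π = [0.1670, 0.1613, 0.1898, 0.1452, 0.1909, 0.1459], E[r] = 1.7631, γ^t·E[r] = 0.296322, running G = 5.357094
t=6: π = [0.1670, 0.1613, 0.1898, 0.1452, 0.1910, 0.1459], E[r] = 1.7630, γ^t·E[r] = 0.207414, running G = 5.564508
t=7: π = [0.1670, 0.1613, 0.1898, 0.1452, 0.1910, 0.1459], E[r] = 1.7630, γ^t·E[r] = 0.145189, running G = 5.709698
t=8: π = [0.1670, 0.1613, 0.1897, 0.1452, 0.1910, 0.1459], E[r] = 1.7630, γ^t·E[r] = 0.101632, running G = 5.811330

G = 5.8113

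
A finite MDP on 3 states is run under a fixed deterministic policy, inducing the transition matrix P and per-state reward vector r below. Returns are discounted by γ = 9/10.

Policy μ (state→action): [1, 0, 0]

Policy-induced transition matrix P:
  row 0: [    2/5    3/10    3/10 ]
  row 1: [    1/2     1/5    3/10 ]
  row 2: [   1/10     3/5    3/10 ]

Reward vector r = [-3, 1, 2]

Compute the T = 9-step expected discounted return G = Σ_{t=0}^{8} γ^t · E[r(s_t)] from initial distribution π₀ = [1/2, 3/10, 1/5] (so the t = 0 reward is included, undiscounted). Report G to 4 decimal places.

t=0: π = [0.5000, 0.3000, 0.2000], E[r] = -0.8000, γ^t·E[r] = -0.800000, running G = -0.800000
t=1: π = [0.3700, 0.3300, 0.3000], E[r] = -0.1800, γ^t·E[r] = -0.162000, running G = -0.962000
t=2: π = [0.3430, 0.3570, 0.3000], E[r] = -0.0720, γ^t·E[r] = -0.058320, running G = -1.020320
t=3: π = [0.3457, 0.3543, 0.3000], E[r] = -0.0828, γ^t·E[r] = -0.060361, running G = -1.080681
t=4: π = [0.3454, 0.3546, 0.3000], E[r] = -0.0817, γ^t·E[r] = -0.053616, running G = -1.134298
t=5: π = [0.3455, 0.3545, 0.3000], E[r] = -0.0818, γ^t·E[r] = -0.048319, running G = -1.182616
t=6: π = [0.3455, 0.3545, 0.3000], E[r] = -0.0818, γ^t·E[r] = -0.043481, running G = -1.226097
t=7: π = [0.3455, 0.3545, 0.3000], E[r] = -0.0818, γ^t·E[r] = -0.039133, running G = -1.265231
t=8: π = [0.3455, 0.3545, 0.3000], E[r] = -0.0818, γ^t·E[r] = -0.035220, running G = -1.300451

G = -1.3005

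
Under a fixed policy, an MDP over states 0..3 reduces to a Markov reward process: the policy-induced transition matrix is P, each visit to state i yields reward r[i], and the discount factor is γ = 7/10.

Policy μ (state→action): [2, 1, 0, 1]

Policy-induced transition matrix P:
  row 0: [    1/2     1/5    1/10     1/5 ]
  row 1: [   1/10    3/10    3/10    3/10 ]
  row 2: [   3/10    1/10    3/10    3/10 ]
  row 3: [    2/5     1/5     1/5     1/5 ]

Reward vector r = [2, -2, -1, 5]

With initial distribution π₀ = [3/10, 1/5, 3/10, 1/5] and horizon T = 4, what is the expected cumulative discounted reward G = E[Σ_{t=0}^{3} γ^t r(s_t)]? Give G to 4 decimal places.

G = 2.9244

t=0: π = [0.3000, 0.2000, 0.3000, 0.2000], E[r] = 0.9000, γ^t·E[r] = 0.900000, running G = 0.900000
t=1: π = [0.3400, 0.1900, 0.2200, 0.2500], E[r] = 1.3300, γ^t·E[r] = 0.931000, running G = 1.831000
t=2: π = [0.3550, 0.1970, 0.2070, 0.2410], E[r] = 1.3140, γ^t·E[r] = 0.643860, running G = 2.474860
t=3: π = [0.3557, 0.1990, 0.2049, 0.2404], E[r] = 1.3105, γ^t·E[r] = 0.449502, running G = 2.924362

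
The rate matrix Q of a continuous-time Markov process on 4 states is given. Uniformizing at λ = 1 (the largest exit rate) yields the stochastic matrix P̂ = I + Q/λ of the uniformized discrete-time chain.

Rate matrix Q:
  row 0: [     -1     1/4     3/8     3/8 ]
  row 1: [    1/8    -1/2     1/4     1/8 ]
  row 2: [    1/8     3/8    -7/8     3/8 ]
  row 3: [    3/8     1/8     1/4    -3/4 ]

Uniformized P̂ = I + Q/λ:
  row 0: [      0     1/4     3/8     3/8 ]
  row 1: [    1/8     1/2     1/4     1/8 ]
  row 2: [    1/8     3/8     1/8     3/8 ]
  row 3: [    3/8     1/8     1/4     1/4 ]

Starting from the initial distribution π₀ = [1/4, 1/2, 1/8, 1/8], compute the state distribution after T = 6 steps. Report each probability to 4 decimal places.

t=0: π = [0.2500, 0.5000, 0.1250, 0.1250]
t=1: π = [0.1250, 0.3750, 0.2656, 0.2344]
t=2: π = [0.1680, 0.3477, 0.2324, 0.2520]
t=3: π = [0.1670, 0.3345, 0.2419, 0.2566]
t=4: π = [0.1683, 0.3318, 0.2406, 0.2593]
t=5: π = [0.1688, 0.3306, 0.2410, 0.2596]
t=6: π = [0.1688, 0.3303, 0.2410, 0.2599]

π = [0.1688, 0.3303, 0.2410, 0.2599]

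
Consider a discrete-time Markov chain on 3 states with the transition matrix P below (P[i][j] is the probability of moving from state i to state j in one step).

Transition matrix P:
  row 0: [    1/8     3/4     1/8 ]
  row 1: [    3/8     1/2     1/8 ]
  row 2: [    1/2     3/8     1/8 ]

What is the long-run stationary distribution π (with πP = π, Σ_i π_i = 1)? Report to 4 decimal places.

Balance equations π_j = Σ_i π_i·P[i][j]:
  π_0 = 1/8·π_0 + 3/8·π_1 + 1/2·π_2
  π_1 = 3/4·π_0 + 1/2·π_1 + 3/8·π_2
  normalize: π_0 + π_1 + π_2 = 1
Solving the linear system gives exactly π = [5/16, 9/16, 1/8].

π = [0.3125, 0.5625, 0.1250]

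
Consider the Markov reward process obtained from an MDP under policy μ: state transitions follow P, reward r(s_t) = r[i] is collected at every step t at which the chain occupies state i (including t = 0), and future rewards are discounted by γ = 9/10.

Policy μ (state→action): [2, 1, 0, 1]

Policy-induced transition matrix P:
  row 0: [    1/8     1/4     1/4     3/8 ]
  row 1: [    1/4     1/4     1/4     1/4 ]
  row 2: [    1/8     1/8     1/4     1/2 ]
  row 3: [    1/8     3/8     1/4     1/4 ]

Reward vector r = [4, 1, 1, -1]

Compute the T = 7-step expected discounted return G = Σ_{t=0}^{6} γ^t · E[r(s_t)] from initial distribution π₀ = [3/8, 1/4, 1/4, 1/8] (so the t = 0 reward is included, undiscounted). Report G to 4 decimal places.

t=0: π = [0.3750, 0.2500, 0.2500, 0.1250], E[r] = 1.8750, γ^t·E[r] = 1.875000, running G = 1.875000
t=1: π = [0.1563, 0.2344, 0.2500, 0.3594], E[r] = 0.7500, γ^t·E[r] = 0.675000, running G = 2.550000
t=2: π = [0.1543, 0.2637, 0.2500, 0.3320], E[r] = 0.7988, γ^t·E[r] = 0.647051, running G = 3.197051
t=3: π = [0.1580, 0.2603, 0.2500, 0.3318], E[r] = 0.8103, γ^t·E[r] = 0.590711, running G = 3.787761
t=4: π = [0.1575, 0.2602, 0.2500, 0.3322], E[r] = 0.8081, γ^t·E[r] = 0.530198, running G = 4.317959
t=5: π = [0.1575, 0.2603, 0.2500, 0.3322], E[r] = 0.8082, γ^t·E[r] = 0.477235, running G = 4.795194
t=6: π = [0.1575, 0.2603, 0.2500, 0.3322], E[r] = 0.8082, γ^t·E[r] = 0.429523, running G = 5.224717

G = 5.2247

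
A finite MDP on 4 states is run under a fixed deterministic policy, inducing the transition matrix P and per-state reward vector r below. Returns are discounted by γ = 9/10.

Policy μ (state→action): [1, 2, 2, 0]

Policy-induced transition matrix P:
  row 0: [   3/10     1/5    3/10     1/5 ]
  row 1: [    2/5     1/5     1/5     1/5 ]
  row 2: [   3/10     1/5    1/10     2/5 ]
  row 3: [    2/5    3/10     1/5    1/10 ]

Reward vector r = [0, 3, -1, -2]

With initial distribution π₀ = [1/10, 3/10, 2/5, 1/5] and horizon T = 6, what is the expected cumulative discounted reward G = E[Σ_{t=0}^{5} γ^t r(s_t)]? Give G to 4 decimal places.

G = 0.1270

t=0: π = [0.1000, 0.3000, 0.4000, 0.2000], E[r] = 0.1000, γ^t·E[r] = 0.100000, running G = 0.100000
t=1: π = [0.3500, 0.2200, 0.1700, 0.2600], E[r] = -0.0300, γ^t·E[r] = -0.027000, running G = 0.073000
t=2: π = [0.3480, 0.2260, 0.2180, 0.2080], E[r] = 0.0440, γ^t·E[r] = 0.035640, running G = 0.108640
t=3: π = [0.3434, 0.2208, 0.2130, 0.2228], E[r] = 0.0038, γ^t·E[r] = 0.002770, running G = 0.111410
t=4: π = [0.3444, 0.2223, 0.2130, 0.2203], E[r] = 0.0132, γ^t·E[r] = 0.008634, running G = 0.120044
t=5: π = [0.3443, 0.2220, 0.2131, 0.2206], E[r] = 0.0118, γ^t·E[r] = 0.006975, running G = 0.127019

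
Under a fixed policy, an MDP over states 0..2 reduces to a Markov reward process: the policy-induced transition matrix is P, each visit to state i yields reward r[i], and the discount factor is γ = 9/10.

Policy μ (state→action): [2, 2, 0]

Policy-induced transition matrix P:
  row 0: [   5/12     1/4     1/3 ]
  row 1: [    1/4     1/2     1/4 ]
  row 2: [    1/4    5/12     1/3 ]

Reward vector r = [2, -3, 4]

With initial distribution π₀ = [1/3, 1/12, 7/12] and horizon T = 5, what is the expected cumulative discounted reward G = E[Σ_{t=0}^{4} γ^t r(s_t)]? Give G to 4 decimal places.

G = 4.8195

t=0: π = [0.3333, 0.0833, 0.5833], E[r] = 2.7500, γ^t·E[r] = 2.750000, running G = 2.750000
t=1: π = [0.3056, 0.3681, 0.3264], E[r] = 0.8125, γ^t·E[r] = 0.731250, running G = 3.481250
t=2: π = [0.3009, 0.3964, 0.3027], E[r] = 0.6233, γ^t·E[r] = 0.504844, running G = 3.986094
t=3: π = [0.3002, 0.3995, 0.3003], E[r] = 0.6029, γ^t·E[r] = 0.439488, running G = 4.425582
t=4: π = [0.3000, 0.3999, 0.3000], E[r] = 0.6004, γ^t·E[r] = 0.393918, running G = 4.819500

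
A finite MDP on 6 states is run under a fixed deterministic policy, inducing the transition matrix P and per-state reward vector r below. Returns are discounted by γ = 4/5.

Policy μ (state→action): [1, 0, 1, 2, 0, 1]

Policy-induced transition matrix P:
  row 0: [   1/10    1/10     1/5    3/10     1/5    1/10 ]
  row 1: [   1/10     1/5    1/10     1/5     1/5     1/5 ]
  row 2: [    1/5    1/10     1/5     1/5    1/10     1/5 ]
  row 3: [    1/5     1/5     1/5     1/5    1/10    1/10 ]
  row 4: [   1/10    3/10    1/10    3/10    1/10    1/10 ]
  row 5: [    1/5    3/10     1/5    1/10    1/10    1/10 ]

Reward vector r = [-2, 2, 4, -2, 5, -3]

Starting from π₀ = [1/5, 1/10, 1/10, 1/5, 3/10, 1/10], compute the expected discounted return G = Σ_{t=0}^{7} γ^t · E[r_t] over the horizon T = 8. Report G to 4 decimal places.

t=0: π = [0.2000, 0.1000, 0.1000, 0.2000, 0.3000, 0.1000], E[r] = 1.0000, γ^t·E[r] = 1.000000, running G = 1.000000
t=1: π = [0.1400, 0.2100, 0.1600, 0.2400, 0.1300, 0.1200], E[r] = 0.5900, γ^t·E[r] = 0.472000, running G = 1.472000
t=2: π = [0.1520, 0.1950, 0.1660, 0.2150, 0.1350, 0.1370], E[r] = 0.5840, γ^t·E[r] = 0.373760, running G = 1.845760
t=3: π = [0.1518, 0.1954, 0.1670, 0.2150, 0.1347, 0.1361], E[r] = 0.5904, γ^t·E[r] = 0.302285, running G = 2.148045
t=4: π = [0.1518, 0.1952, 0.1670, 0.2150, 0.1347, 0.1362], E[r] = 0.5895, γ^t·E[r] = 0.241476, running G = 2.389520
t=5: π = [0.1518, 0.1952, 0.1670, 0.2150, 0.1347, 0.1362], E[r] = 0.5896, γ^t·E[r] = 0.193200, running G = 2.582721
t=6: π = [0.1518, 0.1952, 0.1670, 0.2150, 0.1347, 0.1362], E[r] = 0.5896, γ^t·E[r] = 0.154558, running G = 2.737278
t=7: π = [0.1518, 0.1952, 0.1670, 0.2150, 0.1347, 0.1362], E[r] = 0.5896, γ^t·E[r] = 0.123646, running G = 2.860925

G = 2.8609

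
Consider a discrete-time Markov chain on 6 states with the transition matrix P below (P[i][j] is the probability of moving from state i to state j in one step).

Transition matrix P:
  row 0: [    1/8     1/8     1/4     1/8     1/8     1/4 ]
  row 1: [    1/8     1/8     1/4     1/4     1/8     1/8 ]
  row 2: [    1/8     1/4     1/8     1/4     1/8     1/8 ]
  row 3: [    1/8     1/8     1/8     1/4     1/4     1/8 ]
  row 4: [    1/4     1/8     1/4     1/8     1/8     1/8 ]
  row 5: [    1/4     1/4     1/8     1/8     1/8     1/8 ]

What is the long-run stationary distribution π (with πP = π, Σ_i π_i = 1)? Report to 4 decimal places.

π = [0.1618, 0.1662, 0.1846, 0.1930, 0.1491, 0.1452]

Balance equations π_j = Σ_i π_i·P[i][j]:
  π_0 = 1/8·π_0 + 1/8·π_1 + 1/8·π_2 + 1/8·π_3 + 1/4·π_4 + 1/4·π_5
  π_1 = 1/8·π_0 + 1/8·π_1 + 1/4·π_2 + 1/8·π_3 + 1/8·π_4 + 1/4·π_5
  π_2 = 1/4·π_0 + 1/4·π_1 + 1/8·π_2 + 1/8·π_3 + 1/4·π_4 + 1/8·π_5
  π_3 = 1/8·π_0 + 1/4·π_1 + 1/4·π_2 + 1/4·π_3 + 1/8·π_4 + 1/8·π_5
  π_4 = 1/8·π_0 + 1/8·π_1 + 1/8·π_2 + 1/4·π_3 + 1/8·π_4 + 1/8·π_5
  normalize: π_0 + π_1 + π_2 + π_3 + π_4 + π_5 = 1
Solving the linear system gives exactly π = [83/513, 1535/9234, 1705/9234, 11/57, 17/114, 149/1026].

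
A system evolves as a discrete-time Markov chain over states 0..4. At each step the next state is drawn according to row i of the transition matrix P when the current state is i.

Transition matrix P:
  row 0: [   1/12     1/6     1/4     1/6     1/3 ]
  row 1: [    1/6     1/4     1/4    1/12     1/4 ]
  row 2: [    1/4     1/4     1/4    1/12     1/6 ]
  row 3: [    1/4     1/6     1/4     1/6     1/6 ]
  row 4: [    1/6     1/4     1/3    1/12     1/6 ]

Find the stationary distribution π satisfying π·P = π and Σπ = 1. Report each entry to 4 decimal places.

π = [0.1827, 0.2258, 0.2680, 0.1075, 0.2159]

Balance equations π_j = Σ_i π_i·P[i][j]:
  π_0 = 1/12·π_0 + 1/6·π_1 + 1/4·π_2 + 1/4·π_3 + 1/6·π_4
  π_1 = 1/6·π_0 + 1/4·π_1 + 1/4·π_2 + 1/6·π_3 + 1/4·π_4
  π_2 = 1/4·π_0 + 1/4·π_1 + 1/4·π_2 + 1/4·π_3 + 1/3·π_4
  π_3 = 1/6·π_0 + 1/12·π_1 + 1/12·π_2 + 1/6·π_3 + 1/12·π_4
  normalize: π_0 + π_1 + π_2 + π_3 + π_4 = 1
Solving the linear system gives exactly π = [1018/5571, 1258/5571, 1493/5571, 599/5571, 401/1857].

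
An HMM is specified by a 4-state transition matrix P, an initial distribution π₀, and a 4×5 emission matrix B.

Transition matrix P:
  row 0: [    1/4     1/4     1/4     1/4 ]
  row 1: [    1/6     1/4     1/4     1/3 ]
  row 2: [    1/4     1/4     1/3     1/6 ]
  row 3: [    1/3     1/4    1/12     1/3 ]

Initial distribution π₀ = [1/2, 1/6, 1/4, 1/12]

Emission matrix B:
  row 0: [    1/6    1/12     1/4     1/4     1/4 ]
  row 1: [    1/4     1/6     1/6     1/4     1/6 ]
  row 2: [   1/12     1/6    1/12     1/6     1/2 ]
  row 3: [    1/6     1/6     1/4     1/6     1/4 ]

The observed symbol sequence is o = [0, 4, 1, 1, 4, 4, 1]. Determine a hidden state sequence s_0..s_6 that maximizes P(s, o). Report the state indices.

path = [0, 2, 2, 2, 2, 2, 2]

t=0: δ = [8.333e-02, 4.167e-02, 2.083e-02, 1.389e-02]  (obs o_0=0)
t=1: δ = [5.208e-03, 3.472e-03, 1.042e-02, 5.208e-03]  ψ = [0, 0, 0, 0]  (obs o_1=4)
t=2: δ = [2.170e-04, 4.340e-04, 5.787e-04, 2.894e-04]  ψ = [2, 2, 2, 2]  (obs o_2=1)
t=3: δ = [1.206e-05, 2.411e-05, 3.215e-05, 2.411e-05]  ψ = [2, 2, 2, 1]  (obs o_3=1)
t=4: δ = [2.009e-06, 1.340e-06, 5.358e-06, 2.009e-06]  ψ = [2, 2, 2, 1]  (obs o_4=4)
t=5: δ = [3.349e-07, 2.233e-07, 8.931e-07, 2.233e-07]  ψ = [2, 2, 2, 2]  (obs o_5=4)
t=6: δ = [1.861e-08, 3.721e-08, 4.961e-08, 2.481e-08]  ψ = [2, 2, 2, 2]  (obs o_6=1)
backtrack: best end state = 2; path = [0, 2, 2, 2, 2, 2, 2]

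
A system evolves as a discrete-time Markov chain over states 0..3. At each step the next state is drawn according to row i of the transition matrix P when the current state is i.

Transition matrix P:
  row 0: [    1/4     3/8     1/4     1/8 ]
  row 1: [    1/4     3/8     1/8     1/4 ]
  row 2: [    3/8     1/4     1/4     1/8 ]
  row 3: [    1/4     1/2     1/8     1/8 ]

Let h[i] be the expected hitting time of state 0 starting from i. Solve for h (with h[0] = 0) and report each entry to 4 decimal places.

h = [0.0000, 3.7333, 3.2000, 3.7333]

First-step conditioning: h[0] = 0; for i ≠ 0, h[i] = 1 + Σ_k P[i][k]·h[k].
  h[1] = 1 + 3/8·h[1] + 1/8·h[2] + 1/4·h[3]
  h[2] = 1 + 1/4·h[1] + 1/4·h[2] + 1/8·h[3]
  h[3] = 1 + 1/2·h[1] + 1/8·h[2] + 1/8·h[3]
Solving the 3×3 linear system over states ≠ 0 gives exactly h = [0, 56/15, 16/5, 56/15] (h[0] = 0 is the target).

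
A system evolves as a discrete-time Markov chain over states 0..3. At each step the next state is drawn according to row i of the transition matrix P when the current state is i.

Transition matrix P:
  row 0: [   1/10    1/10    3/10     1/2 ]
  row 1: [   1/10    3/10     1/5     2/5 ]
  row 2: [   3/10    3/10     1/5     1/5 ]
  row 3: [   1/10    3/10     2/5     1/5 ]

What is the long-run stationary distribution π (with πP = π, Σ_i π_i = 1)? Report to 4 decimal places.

π = [0.1551, 0.2690, 0.2756, 0.3003]

Balance equations π_j = Σ_i π_i·P[i][j]:
  π_0 = 1/10·π_0 + 1/10·π_1 + 3/10·π_2 + 1/10·π_3
  π_1 = 1/10·π_0 + 3/10·π_1 + 3/10·π_2 + 3/10·π_3
  π_2 = 3/10·π_0 + 1/5·π_1 + 1/5·π_2 + 2/5·π_3
  normalize: π_0 + π_1 + π_2 + π_3 = 1
Solving the linear system gives exactly π = [47/303, 163/606, 167/606, 91/303].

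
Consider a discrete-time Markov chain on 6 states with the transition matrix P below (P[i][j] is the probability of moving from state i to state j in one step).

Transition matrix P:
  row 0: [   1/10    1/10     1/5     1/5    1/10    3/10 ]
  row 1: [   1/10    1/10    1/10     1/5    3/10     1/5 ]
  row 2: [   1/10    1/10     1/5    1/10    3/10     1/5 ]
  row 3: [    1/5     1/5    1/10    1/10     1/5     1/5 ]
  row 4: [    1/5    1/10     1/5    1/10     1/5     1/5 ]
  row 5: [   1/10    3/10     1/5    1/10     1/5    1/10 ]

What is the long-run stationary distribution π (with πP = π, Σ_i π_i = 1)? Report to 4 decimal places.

Balance equations π_j = Σ_i π_i·P[i][j]:
  π_0 = 1/10·π_0 + 1/10·π_1 + 1/10·π_2 + 1/5·π_3 + 1/5·π_4 + 1/10·π_5
  π_1 = 1/10·π_0 + 1/10·π_1 + 1/10·π_2 + 1/5·π_3 + 1/10·π_4 + 3/10·π_5
  π_2 = 1/5·π_0 + 1/10·π_1 + 1/5·π_2 + 1/10·π_3 + 1/5·π_4 + 1/5·π_5
  π_3 = 1/5·π_0 + 1/5·π_1 + 1/10·π_2 + 1/10·π_3 + 1/10·π_4 + 1/10·π_5
  π_4 = 1/10·π_0 + 3/10·π_1 + 3/10·π_2 + 1/5·π_3 + 1/5·π_4 + 1/5·π_5
  normalize: π_0 + π_1 + π_2 + π_3 + π_4 + π_5 = 1
Solving the linear system gives exactly π = [16298/120947, 18345/120947, 20799/120947, 15559/120947, 26474/120947, 23472/120947].

π = [0.1348, 0.1517, 0.1720, 0.1286, 0.2189, 0.1941]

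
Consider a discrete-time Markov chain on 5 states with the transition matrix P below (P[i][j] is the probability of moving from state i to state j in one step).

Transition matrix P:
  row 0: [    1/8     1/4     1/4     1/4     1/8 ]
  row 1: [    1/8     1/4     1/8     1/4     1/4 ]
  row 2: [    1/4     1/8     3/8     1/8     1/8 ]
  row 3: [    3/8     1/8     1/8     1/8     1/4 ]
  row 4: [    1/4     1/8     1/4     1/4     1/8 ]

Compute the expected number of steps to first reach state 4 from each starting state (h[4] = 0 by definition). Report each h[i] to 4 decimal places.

h = [5.7412, 5.0000, 5.9294, 5.1647, 0.0000]

First-step conditioning: h[4] = 0; for i ≠ 4, h[i] = 1 + Σ_k P[i][k]·h[k].
  h[0] = 1 + 1/8·h[0] + 1/4·h[1] + 1/4·h[2] + 1/4·h[3]
  h[1] = 1 + 1/8·h[0] + 1/4·h[1] + 1/8·h[2] + 1/4·h[3]
  h[2] = 1 + 1/4·h[0] + 1/8·h[1] + 3/8·h[2] + 1/8·h[3]
  h[3] = 1 + 3/8·h[0] + 1/8·h[1] + 1/8·h[2] + 1/8·h[3]
Solving the 4×4 linear system over states ≠ 4 gives exactly h = [488/85, 5, 504/85, 439/85, 0] (h[4] = 0 is the target).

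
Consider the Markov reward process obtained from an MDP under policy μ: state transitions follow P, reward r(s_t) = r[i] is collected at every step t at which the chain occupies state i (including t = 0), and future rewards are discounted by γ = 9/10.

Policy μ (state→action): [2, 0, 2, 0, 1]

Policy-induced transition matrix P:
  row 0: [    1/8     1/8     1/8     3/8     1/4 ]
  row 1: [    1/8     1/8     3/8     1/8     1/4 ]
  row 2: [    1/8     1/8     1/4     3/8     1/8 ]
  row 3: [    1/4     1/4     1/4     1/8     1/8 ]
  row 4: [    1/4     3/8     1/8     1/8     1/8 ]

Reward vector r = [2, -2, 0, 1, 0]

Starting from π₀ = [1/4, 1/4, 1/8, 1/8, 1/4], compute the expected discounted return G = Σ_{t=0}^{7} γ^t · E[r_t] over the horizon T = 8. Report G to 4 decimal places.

t=0: π = [0.2500, 0.2500, 0.1250, 0.1250, 0.2500], E[r] = 0.1250, γ^t·E[r] = 0.125000, running G = 0.125000
t=1: π = [0.1719, 0.2031, 0.2188, 0.2188, 0.1875], E[r] = 0.1563, γ^t·E[r] = 0.140625, running G = 0.265625
t=2: π = [0.1758, 0.1992, 0.2305, 0.2227, 0.1719], E[r] = 0.1758, γ^t·E[r] = 0.142383, running G = 0.408008
t=3: π = [0.1743, 0.1958, 0.2314, 0.2266, 0.1719], E[r] = 0.1836, γ^t·E[r] = 0.133840, running G = 0.541848
t=4: π = [0.1748, 0.1963, 0.2312, 0.2264, 0.1713], E[r] = 0.1835, γ^t·E[r] = 0.120376, running G = 0.662223
t=5: π = [0.1747, 0.1961, 0.2313, 0.2265, 0.1714], E[r] = 0.1837, γ^t·E[r] = 0.108464, running G = 0.770688
t=6: π = [0.1747, 0.1962, 0.2313, 0.2265, 0.1714], E[r] = 0.1837, γ^t·E[r] = 0.097600, running G = 0.868287
t=7: π = [0.1747, 0.1962, 0.2313, 0.2265, 0.1714], E[r] = 0.1837, γ^t·E[r] = 0.087843, running G = 0.956131

G = 0.9561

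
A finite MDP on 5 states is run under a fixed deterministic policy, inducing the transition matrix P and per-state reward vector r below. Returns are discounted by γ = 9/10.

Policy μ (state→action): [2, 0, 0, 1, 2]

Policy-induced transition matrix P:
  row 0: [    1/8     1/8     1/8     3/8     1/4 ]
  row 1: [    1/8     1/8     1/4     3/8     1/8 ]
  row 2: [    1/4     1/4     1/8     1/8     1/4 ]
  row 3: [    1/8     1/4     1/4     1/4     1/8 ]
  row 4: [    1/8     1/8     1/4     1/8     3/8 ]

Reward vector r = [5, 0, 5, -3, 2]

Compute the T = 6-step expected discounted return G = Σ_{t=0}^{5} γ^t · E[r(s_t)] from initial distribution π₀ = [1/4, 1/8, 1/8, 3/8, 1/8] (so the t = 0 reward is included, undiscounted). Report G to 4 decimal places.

t=0: π = [0.2500, 0.1250, 0.1250, 0.3750, 0.1250], E[r] = 1.0000, γ^t·E[r] = 1.000000, running G = 1.000000
t=1: π = [0.1406, 0.1875, 0.2031, 0.2656, 0.2031], E[r] = 1.3281, γ^t·E[r] = 1.195313, running G = 2.195313
t=2: π = [0.1504, 0.1836, 0.2070, 0.2402, 0.2188], E[r] = 1.5039, γ^t·E[r] = 1.218164, running G = 3.413477
t=3: π = [0.1509, 0.1809, 0.2053, 0.2385, 0.2244], E[r] = 1.5142, γ^t·E[r] = 1.103823, running G = 4.517299
t=4: π = [0.1507, 0.1805, 0.2055, 0.2378, 0.2256], E[r] = 1.5186, γ^t·E[r] = 0.996384, running G = 5.513683
t=5: π = [0.1507, 0.1804, 0.2055, 0.2375, 0.2259], E[r] = 1.5202, γ^t·E[r] = 0.897637, running G = 6.411321

G = 6.4113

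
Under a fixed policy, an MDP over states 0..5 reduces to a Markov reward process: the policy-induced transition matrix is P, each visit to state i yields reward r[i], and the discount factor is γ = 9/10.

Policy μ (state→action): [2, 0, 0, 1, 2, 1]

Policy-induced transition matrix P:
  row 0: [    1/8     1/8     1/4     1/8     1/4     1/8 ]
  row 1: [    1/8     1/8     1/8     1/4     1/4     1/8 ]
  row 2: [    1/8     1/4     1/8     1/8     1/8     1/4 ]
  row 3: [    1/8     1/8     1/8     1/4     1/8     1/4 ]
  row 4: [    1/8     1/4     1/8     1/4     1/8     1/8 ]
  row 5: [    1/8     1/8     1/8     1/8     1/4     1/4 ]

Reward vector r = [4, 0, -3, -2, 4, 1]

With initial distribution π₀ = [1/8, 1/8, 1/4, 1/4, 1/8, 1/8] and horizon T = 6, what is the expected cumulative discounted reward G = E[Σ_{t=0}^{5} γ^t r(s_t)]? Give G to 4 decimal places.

G = 2.1563

t=0: π = [0.1250, 0.1250, 0.2500, 0.2500, 0.1250, 0.1250], E[r] = -0.1250, γ^t·E[r] = -0.125000, running G = -0.125000
t=1: π = [0.1250, 0.1719, 0.1406, 0.1875, 0.1719, 0.2031], E[r] = 0.5938, γ^t·E[r] = 0.534375, running G = 0.409375
t=2: π = [0.1250, 0.1641, 0.1406, 0.1914, 0.1875, 0.1914], E[r] = 0.6367, γ^t·E[r] = 0.515742, running G = 0.925117
t=3: π = [0.1250, 0.1660, 0.1406, 0.1929, 0.1851, 0.1904], E[r] = 0.6230, γ^t·E[r] = 0.454201, running G = 1.379318
t=4: π = [0.1250, 0.1657, 0.1406, 0.1930, 0.1852, 0.1905], E[r] = 0.6234, γ^t·E[r] = 0.408981, running G = 1.788300
t=5: π = [0.1250, 0.1657, 0.1406, 0.1930, 0.1852, 0.1905], E[r] = 0.6233, γ^t·E[r] = 0.368034, running G = 2.156333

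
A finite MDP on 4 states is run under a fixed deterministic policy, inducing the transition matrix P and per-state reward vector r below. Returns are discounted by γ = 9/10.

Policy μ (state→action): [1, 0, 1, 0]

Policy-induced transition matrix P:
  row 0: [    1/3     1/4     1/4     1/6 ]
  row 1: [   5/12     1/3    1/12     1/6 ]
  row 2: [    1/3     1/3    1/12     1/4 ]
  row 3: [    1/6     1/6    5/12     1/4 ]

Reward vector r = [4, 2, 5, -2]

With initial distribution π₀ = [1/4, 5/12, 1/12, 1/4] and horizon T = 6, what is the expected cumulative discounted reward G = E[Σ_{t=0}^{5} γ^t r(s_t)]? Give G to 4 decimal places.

G = 10.8396

t=0: π = [0.2500, 0.4167, 0.0833, 0.2500], E[r] = 1.7500, γ^t·E[r] = 1.750000, running G = 1.750000
t=1: π = [0.3264, 0.2708, 0.2083, 0.1944], E[r] = 2.5000, γ^t·E[r] = 2.250000, running G = 4.000000
t=2: π = [0.3235, 0.2737, 0.2025, 0.2002], E[r] = 2.4537, γ^t·E[r] = 1.987500, running G = 5.987500
t=3: π = [0.3228, 0.2730, 0.2040, 0.2002], E[r] = 2.4566, γ^t·E[r] = 1.790859, running G = 7.778359
t=4: π = [0.3227, 0.2731, 0.2039, 0.2004], E[r] = 2.4556, γ^t·E[r] = 1.611141, running G = 9.389500
t=5: π = [0.3227, 0.2730, 0.2039, 0.2004], E[r] = 2.4557, γ^t·E[r] = 1.450062, running G = 10.839562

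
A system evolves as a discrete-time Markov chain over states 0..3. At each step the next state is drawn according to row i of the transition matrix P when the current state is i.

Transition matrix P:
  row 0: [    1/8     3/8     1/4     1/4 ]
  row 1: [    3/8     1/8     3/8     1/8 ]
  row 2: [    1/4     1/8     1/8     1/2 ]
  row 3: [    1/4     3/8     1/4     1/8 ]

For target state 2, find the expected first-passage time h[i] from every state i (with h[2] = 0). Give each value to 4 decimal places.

First-step conditioning: h[2] = 0; for i ≠ 2, h[i] = 1 + Σ_k P[i][k]·h[k].
  h[0] = 1 + 1/8·h[0] + 3/8·h[1] + 1/4·h[3]
  h[1] = 1 + 3/8·h[0] + 1/8·h[1] + 1/8·h[3]
  h[3] = 1 + 1/4·h[0] + 3/8·h[1] + 1/8·h[3]
Solving the 3×3 linear system over states ≠ 2 gives exactly h = [80/23, 72/23, 0, 80/23] (h[2] = 0 is the target).

h = [3.4783, 3.1304, 0.0000, 3.4783]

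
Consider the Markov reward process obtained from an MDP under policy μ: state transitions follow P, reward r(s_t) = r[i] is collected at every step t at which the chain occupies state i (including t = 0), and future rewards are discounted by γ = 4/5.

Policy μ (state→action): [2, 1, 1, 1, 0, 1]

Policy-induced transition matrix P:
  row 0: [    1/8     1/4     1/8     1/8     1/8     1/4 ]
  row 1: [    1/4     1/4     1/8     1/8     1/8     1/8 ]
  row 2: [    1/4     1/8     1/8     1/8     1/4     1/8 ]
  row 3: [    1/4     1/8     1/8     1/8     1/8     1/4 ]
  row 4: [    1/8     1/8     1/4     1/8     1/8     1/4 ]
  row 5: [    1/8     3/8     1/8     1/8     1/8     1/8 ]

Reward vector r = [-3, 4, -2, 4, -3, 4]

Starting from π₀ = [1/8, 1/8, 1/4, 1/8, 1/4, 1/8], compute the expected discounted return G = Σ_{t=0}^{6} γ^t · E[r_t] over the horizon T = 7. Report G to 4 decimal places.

G = 2.2031

t=0: π = [0.1250, 0.1250, 0.2500, 0.1250, 0.2500, 0.1250], E[r] = -0.1250, γ^t·E[r] = -0.125000, running G = -0.125000
t=1: π = [0.1875, 0.1875, 0.1563, 0.1250, 0.1563, 0.1875], E[r] = 0.6563, γ^t·E[r] = 0.525000, running G = 0.400000
t=2: π = [0.1836, 0.2188, 0.1445, 0.1250, 0.1445, 0.1836], E[r] = 0.8359, γ^t·E[r] = 0.535000, running G = 0.935000
t=3: π = [0.1860, 0.2212, 0.1431, 0.1250, 0.1431, 0.1816], E[r] = 0.8379, γ^t·E[r] = 0.429000, running G = 1.364000
t=4: π = [0.1862, 0.2213, 0.1429, 0.1250, 0.1429, 0.1818], E[r] = 0.8394, γ^t·E[r] = 0.343825, running G = 1.707825
t=5: π = [0.1861, 0.2214, 0.1429, 0.1250, 0.1429, 0.1818], E[r] = 0.8398, γ^t·E[r] = 0.275175, running G = 1.983000
t=6: π = [0.1862, 0.2214, 0.1429, 0.1250, 0.1429, 0.1818], E[r] = 0.8398, γ^t·E[r] = 0.220141, running G = 2.203141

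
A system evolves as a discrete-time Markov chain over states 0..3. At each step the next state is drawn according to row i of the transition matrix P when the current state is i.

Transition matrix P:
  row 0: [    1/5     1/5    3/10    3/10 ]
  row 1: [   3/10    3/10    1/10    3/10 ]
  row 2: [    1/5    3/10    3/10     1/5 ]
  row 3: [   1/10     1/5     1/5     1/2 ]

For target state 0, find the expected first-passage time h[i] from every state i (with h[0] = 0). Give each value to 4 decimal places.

First-step conditioning: h[0] = 0; for i ≠ 0, h[i] = 1 + Σ_k P[i][k]·h[k].
  h[1] = 1 + 3/10·h[1] + 1/10·h[2] + 3/10·h[3]
  h[2] = 1 + 3/10·h[1] + 3/10·h[2] + 1/5·h[3]
  h[3] = 1 + 1/5·h[1] + 1/5·h[2] + 1/2·h[3]
Solving the 3×3 linear system over states ≠ 0 gives exactly h = [0, 325/69, 355/69, 410/69] (h[0] = 0 is the target).

h = [0.0000, 4.7101, 5.1449, 5.9420]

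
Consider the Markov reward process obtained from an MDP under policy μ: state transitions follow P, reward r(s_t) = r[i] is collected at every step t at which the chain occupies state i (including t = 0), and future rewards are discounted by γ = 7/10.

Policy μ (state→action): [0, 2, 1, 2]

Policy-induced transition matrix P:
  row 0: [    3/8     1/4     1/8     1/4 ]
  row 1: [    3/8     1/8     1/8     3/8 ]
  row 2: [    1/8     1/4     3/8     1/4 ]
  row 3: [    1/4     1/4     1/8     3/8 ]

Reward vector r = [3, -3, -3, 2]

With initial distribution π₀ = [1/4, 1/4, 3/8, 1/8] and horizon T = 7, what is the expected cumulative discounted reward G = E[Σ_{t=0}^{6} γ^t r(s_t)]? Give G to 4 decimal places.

t=0: π = [0.2500, 0.2500, 0.3750, 0.1250], E[r] = -0.8750, γ^t·E[r] = -0.875000, running G = -0.875000
t=1: π = [0.2656, 0.2188, 0.2188, 0.2969], E[r] = 0.0781, γ^t·E[r] = 0.054688, running G = -0.820313
t=2: π = [0.2832, 0.2227, 0.1797, 0.3145], E[r] = 0.2715, γ^t·E[r] = 0.133027, running G = -0.687285
t=3: π = [0.2908, 0.2222, 0.1699, 0.3171], E[r] = 0.3303, γ^t·E[r] = 0.113301, running G = -0.573985
t=4: π = [0.2929, 0.2222, 0.1675, 0.3174], E[r] = 0.3443, γ^t·E[r] = 0.082674, running G = -0.491311
t=5: π = [0.2935, 0.2222, 0.1669, 0.3175], E[r] = 0.3480, γ^t·E[r] = 0.058488, running G = -0.432823
t=6: π = [0.2936, 0.2222, 0.1667, 0.3175], E[r] = 0.3489, γ^t·E[r] = 0.041048, running G = -0.391775

G = -0.3918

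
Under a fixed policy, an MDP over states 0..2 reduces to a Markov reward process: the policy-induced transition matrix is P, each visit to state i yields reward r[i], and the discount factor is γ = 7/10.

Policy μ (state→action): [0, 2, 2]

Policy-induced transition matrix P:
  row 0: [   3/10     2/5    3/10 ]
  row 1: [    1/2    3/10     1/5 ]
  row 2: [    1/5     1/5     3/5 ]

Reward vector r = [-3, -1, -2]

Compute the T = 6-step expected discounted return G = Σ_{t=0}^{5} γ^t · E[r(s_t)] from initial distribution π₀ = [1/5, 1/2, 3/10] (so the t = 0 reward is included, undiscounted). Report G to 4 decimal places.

G = -5.6692

t=0: π = [0.2000, 0.5000, 0.3000], E[r] = -1.7000, γ^t·E[r] = -1.700000, running G = -1.700000
t=1: π = [0.3700, 0.2900, 0.3400], E[r] = -2.0800, γ^t·E[r] = -1.456000, running G = -3.156000
t=2: π = [0.3240, 0.3030, 0.3730], E[r] = -2.0210, γ^t·E[r] = -0.990290, running G = -4.146290
t=3: π = [0.3233, 0.2951, 0.3816], E[r] = -2.0282, γ^t·E[r] = -0.695673, running G = -4.841963
t=4: π = [0.3209, 0.2942, 0.3850], E[r] = -2.0267, γ^t·E[r] = -0.486608, running G = -5.328571
t=5: π = [0.3203, 0.2936, 0.3861], E[r] = -2.0267, γ^t·E[r] = -0.340636, running G = -5.669206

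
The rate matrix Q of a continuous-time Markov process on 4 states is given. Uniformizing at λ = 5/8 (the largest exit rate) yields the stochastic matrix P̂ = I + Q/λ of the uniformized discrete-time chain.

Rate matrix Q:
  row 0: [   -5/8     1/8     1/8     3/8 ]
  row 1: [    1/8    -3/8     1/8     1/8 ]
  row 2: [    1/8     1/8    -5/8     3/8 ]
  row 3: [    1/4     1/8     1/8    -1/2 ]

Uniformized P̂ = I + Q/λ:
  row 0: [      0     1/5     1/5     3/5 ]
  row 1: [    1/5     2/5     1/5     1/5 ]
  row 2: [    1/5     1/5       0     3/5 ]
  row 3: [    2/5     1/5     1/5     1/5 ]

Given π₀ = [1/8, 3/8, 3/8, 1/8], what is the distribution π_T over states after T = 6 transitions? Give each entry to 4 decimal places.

π = [0.2268, 0.2500, 0.1667, 0.3565]

t=0: π = [0.1250, 0.3750, 0.3750, 0.1250]
t=1: π = [0.2000, 0.2750, 0.1250, 0.4000]
t=2: π = [0.2400, 0.2550, 0.1750, 0.3300]
t=3: π = [0.2180, 0.2510, 0.1650, 0.3660]
t=4: π = [0.2296, 0.2502, 0.1670, 0.3532]
t=5: π = [0.2247, 0.2500, 0.1666, 0.3586]
t=6: π = [0.2268, 0.2500, 0.1667, 0.3565]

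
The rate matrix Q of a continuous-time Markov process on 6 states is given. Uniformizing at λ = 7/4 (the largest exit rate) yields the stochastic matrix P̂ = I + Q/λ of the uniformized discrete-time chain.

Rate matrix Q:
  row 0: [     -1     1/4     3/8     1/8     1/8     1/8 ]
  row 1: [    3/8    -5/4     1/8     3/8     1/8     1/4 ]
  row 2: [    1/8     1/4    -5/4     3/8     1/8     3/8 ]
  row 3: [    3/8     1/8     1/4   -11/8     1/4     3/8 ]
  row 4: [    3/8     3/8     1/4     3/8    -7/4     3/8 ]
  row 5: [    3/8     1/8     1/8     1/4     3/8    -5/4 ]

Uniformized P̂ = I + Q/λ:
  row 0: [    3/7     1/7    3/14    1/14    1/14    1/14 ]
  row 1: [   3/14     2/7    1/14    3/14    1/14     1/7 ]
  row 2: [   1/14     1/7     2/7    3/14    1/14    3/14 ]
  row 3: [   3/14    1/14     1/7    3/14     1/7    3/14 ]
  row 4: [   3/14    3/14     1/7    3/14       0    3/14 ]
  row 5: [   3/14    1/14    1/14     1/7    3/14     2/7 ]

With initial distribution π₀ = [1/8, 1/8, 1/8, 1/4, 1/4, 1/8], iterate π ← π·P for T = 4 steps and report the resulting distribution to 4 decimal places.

t=0: π = [0.1250, 0.1250, 0.1250, 0.2500, 0.2500, 0.1250]
t=1: π = [0.2232, 0.1518, 0.1518, 0.1875, 0.0893, 0.1964]
t=2: π = [0.2404, 0.1435, 0.1556, 0.1684, 0.1065, 0.1856]
t=3: π = [0.2436, 0.1457, 0.1588, 0.1667, 0.1024, 0.1829]
t=4: π = [0.2438, 0.1460, 0.1595, 0.1664, 0.1022, 0.1822]

π = [0.2438, 0.1460, 0.1595, 0.1664, 0.1022, 0.1822]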